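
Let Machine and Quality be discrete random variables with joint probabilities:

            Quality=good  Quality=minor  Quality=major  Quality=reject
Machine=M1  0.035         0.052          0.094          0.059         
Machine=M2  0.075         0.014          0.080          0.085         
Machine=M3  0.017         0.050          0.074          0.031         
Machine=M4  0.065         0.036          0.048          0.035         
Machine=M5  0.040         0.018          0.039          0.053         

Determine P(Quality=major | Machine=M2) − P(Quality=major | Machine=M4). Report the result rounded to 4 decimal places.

0.0541

P(Machine=M2) = 0.075 + 0.014 + 0.080 + 0.085 = 0.254; P(Quality=major | Machine=M2) = 0.080/0.254 = 0.31496.
P(Machine=M4) = 0.065 + 0.036 + 0.048 + 0.035 = 0.184; P(Quality=major | Machine=M4) = 0.048/0.184 = 0.26087.
Difference = 0.0541.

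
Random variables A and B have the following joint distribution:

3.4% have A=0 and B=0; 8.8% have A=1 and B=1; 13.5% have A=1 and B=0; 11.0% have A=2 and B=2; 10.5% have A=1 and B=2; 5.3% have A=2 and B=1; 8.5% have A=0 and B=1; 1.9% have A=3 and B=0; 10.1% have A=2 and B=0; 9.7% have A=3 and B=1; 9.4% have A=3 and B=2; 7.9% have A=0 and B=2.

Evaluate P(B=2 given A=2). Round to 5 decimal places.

0.41667

P(A=2) = 0.101 + 0.053 + 0.110 = 0.264.
P(B=2 | A=2) = 0.110/0.264 = 0.41667.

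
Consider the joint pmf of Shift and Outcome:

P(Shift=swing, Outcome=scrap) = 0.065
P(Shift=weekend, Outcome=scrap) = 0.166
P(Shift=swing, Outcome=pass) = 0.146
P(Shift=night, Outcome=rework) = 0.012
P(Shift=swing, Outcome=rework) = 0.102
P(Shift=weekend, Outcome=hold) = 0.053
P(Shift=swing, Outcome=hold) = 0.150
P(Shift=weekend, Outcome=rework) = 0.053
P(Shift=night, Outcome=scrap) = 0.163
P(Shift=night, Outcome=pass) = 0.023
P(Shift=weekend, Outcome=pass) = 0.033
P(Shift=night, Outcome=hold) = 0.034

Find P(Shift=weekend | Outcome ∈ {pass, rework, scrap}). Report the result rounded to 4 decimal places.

P(Outcome=pass) = 0.146 + 0.023 + 0.033 = 0.202.
P(Outcome=rework) = 0.102 + 0.012 + 0.053 = 0.167.
P(Outcome=scrap) = 0.065 + 0.163 + 0.166 = 0.394.
P(Outcome ∈ {pass, rework, scrap}) = 0.202 + 0.167 + 0.394 = 0.763; P(Shift=weekend, Outcome ∈ {pass, rework, scrap}) = 0.033 + 0.053 + 0.166 = 0.252.
P(Shift=weekend | Outcome ∈ {pass, rework, scrap}) = 0.252/0.763 = 0.3303.

0.3303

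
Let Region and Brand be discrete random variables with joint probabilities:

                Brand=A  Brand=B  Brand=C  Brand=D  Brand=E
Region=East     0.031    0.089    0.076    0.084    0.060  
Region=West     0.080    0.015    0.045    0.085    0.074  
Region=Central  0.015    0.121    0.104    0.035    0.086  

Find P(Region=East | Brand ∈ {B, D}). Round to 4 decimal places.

0.4033

P(Brand=B) = 0.089 + 0.015 + 0.121 = 0.225.
P(Brand=D) = 0.084 + 0.085 + 0.035 = 0.204.
P(Brand ∈ {B, D}) = 0.225 + 0.204 = 0.429; P(Region=East, Brand ∈ {B, D}) = 0.089 + 0.084 = 0.173.
P(Region=East | Brand ∈ {B, D}) = 0.173/0.429 = 0.4033.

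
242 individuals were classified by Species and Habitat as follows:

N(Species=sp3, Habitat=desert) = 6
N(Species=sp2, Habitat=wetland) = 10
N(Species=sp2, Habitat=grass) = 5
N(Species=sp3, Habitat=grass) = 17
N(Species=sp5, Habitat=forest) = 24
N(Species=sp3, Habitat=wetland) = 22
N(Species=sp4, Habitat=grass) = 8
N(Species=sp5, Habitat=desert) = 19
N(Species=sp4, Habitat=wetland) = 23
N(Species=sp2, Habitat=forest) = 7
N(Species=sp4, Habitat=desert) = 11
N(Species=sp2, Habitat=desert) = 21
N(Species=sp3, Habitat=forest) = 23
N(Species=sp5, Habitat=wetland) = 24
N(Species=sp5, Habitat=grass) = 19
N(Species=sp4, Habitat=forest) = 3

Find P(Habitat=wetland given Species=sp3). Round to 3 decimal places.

0.324

Total with Species=sp3: 23 + 17 + 22 + 6 = 68.
P(Habitat=wetland | Species=sp3) = 22/68 = 0.324.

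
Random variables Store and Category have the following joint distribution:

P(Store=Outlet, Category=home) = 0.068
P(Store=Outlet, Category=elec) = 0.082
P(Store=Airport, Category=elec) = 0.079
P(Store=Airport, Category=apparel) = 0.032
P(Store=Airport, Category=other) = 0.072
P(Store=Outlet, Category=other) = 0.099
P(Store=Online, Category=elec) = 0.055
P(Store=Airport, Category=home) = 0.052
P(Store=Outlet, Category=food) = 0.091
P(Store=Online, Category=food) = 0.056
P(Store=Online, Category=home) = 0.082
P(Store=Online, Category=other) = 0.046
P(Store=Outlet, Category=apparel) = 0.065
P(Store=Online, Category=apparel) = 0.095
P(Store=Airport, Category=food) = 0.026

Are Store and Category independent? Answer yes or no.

no

P(Store=Online) = 0.334 and P(Category=apparel) = 0.192, so their product is 0.06413, but P(Store=Online, Category=apparel) = 0.095. Since these differ, Store and Category are not independent.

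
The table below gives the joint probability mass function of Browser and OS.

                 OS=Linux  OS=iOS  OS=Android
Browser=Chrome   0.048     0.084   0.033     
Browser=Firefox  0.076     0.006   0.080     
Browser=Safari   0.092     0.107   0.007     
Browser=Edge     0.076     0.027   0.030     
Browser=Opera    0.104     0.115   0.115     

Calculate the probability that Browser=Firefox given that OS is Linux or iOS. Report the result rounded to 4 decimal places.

P(OS=Linux) = 0.048 + 0.076 + 0.092 + 0.076 + 0.104 = 0.396.
P(OS=iOS) = 0.084 + 0.006 + 0.107 + 0.027 + 0.115 = 0.339.
P(OS ∈ {Linux, iOS}) = 0.396 + 0.339 = 0.735; P(Browser=Firefox, OS ∈ {Linux, iOS}) = 0.076 + 0.006 = 0.082.
P(Browser=Firefox | OS ∈ {Linux, iOS}) = 0.082/0.735 = 0.1116.

0.1116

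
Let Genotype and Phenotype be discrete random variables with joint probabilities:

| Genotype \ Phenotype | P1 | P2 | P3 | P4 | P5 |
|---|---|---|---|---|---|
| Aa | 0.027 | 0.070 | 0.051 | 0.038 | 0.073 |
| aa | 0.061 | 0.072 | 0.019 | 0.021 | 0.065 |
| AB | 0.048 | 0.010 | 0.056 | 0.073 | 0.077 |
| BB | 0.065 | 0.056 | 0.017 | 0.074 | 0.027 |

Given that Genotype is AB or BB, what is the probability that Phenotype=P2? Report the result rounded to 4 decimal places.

P(Genotype=AB) = 0.048 + 0.010 + 0.056 + 0.073 + 0.077 = 0.264.
P(Genotype=BB) = 0.065 + 0.056 + 0.017 + 0.074 + 0.027 = 0.239.
P(Genotype ∈ {AB, BB}) = 0.264 + 0.239 = 0.503; P(Phenotype=P2, Genotype ∈ {AB, BB}) = 0.010 + 0.056 = 0.066.
P(Phenotype=P2 | Genotype ∈ {AB, BB}) = 0.066/0.503 = 0.1312.

0.1312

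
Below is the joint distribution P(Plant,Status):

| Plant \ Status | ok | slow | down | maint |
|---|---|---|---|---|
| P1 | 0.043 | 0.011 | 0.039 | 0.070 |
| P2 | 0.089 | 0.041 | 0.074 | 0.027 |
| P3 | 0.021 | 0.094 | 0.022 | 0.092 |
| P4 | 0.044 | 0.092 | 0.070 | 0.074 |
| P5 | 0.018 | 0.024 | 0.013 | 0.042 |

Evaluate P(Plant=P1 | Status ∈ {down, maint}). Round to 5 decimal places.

P(Status=down) = 0.039 + 0.074 + 0.022 + 0.070 + 0.013 = 0.218.
P(Status=maint) = 0.070 + 0.027 + 0.092 + 0.074 + 0.042 = 0.305.
P(Status ∈ {down, maint}) = 0.218 + 0.305 = 0.523; P(Plant=P1, Status ∈ {down, maint}) = 0.039 + 0.070 = 0.109.
P(Plant=P1 | Status ∈ {down, maint}) = 0.109/0.523 = 0.20841.

0.20841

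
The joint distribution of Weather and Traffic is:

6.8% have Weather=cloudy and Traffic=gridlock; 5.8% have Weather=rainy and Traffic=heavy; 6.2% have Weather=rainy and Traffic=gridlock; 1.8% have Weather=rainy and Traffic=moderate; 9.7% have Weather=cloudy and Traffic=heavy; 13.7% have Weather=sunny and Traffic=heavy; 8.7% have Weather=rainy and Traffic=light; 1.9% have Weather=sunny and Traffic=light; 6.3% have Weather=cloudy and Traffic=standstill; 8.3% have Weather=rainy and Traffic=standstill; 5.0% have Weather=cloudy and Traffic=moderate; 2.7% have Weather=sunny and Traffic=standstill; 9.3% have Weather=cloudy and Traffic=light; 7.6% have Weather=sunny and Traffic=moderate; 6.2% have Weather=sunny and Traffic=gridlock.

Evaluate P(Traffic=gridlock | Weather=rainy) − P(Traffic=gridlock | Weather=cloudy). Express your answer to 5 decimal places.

P(Weather=rainy) = 0.087 + 0.018 + 0.058 + 0.062 + 0.083 = 0.308; P(Traffic=gridlock | Weather=rainy) = 0.062/0.308 = 0.201299.
P(Weather=cloudy) = 0.093 + 0.050 + 0.097 + 0.068 + 0.063 = 0.371; P(Traffic=gridlock | Weather=cloudy) = 0.068/0.371 = 0.183288.
Difference = 0.01801.

0.01801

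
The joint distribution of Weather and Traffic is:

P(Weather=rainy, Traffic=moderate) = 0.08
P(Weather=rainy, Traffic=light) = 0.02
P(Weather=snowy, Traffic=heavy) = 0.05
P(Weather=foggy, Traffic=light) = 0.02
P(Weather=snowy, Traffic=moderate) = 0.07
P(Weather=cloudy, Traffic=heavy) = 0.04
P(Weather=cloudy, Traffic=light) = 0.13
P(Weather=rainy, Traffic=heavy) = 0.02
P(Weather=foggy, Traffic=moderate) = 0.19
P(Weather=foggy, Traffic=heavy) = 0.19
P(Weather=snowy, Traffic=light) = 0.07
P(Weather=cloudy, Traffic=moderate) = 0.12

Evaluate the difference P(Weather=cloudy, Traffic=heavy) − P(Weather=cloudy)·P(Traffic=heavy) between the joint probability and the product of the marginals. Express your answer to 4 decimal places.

P(Weather=cloudy) = 0.13 + 0.12 + 0.04 = 0.29.
P(Traffic=heavy) = 0.04 + 0.02 + 0.05 + 0.19 = 0.30.
P(Weather=cloudy, Traffic=heavy) − P(Weather=cloudy)P(Traffic=heavy) = 0.04 − 0.29×0.30 = -0.0470.

-0.0470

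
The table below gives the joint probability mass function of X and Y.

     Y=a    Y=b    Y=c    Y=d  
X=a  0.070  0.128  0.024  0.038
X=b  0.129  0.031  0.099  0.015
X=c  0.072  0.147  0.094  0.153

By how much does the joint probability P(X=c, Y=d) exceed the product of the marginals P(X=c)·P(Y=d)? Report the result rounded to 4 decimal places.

0.0570

P(X=c) = 0.072 + 0.147 + 0.094 + 0.153 = 0.466.
P(Y=d) = 0.038 + 0.015 + 0.153 = 0.206.
P(X=c, Y=d) − P(X=c)P(Y=d) = 0.153 − 0.466×0.206 = 0.0570.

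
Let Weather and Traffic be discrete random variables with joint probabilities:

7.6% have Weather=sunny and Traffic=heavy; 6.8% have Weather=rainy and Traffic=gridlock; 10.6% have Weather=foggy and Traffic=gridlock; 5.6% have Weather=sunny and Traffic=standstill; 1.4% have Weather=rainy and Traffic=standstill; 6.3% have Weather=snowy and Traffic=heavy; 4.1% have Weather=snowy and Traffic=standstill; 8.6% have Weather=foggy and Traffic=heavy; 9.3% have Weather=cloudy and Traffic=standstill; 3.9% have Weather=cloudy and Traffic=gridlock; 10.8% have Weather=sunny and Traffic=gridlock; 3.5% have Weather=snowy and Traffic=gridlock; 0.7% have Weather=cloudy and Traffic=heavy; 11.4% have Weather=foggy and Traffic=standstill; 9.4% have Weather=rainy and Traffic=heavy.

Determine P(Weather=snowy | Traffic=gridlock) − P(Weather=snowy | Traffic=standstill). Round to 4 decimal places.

P(Traffic=gridlock) = 0.108 + 0.039 + 0.068 + 0.035 + 0.106 = 0.356; P(Weather=snowy | Traffic=gridlock) = 0.035/0.356 = 0.09831.
P(Traffic=standstill) = 0.056 + 0.093 + 0.014 + 0.041 + 0.114 = 0.318; P(Weather=snowy | Traffic=standstill) = 0.041/0.318 = 0.12893.
Difference = -0.0306.

-0.0306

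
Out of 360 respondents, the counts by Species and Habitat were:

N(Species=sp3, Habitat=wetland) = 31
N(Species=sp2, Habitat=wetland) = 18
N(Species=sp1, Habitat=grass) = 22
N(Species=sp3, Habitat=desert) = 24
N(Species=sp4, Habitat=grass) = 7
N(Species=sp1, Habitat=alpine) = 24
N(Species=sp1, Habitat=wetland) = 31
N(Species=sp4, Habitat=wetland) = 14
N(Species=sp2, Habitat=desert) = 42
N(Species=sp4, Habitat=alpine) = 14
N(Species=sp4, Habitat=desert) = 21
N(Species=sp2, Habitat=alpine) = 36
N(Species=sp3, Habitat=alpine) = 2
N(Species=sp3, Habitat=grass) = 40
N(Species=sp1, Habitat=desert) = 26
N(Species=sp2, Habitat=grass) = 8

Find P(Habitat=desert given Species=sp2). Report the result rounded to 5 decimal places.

Total with Species=sp2: 8 + 18 + 42 + 36 = 104.
P(Habitat=desert | Species=sp2) = 42/104 = 0.40385.

0.40385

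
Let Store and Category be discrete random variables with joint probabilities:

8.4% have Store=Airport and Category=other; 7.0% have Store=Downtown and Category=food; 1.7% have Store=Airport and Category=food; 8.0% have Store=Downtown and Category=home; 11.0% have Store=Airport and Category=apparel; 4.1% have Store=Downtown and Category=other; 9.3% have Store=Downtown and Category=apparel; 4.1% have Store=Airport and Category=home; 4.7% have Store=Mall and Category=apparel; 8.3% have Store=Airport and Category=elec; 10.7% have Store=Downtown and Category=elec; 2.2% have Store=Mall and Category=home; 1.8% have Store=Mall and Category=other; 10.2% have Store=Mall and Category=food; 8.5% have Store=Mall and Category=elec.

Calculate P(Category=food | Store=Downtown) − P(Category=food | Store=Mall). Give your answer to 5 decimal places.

P(Store=Downtown) = 0.070 + 0.093 + 0.107 + 0.080 + 0.041 = 0.391; P(Category=food | Store=Downtown) = 0.070/0.391 = 0.179028.
P(Store=Mall) = 0.102 + 0.047 + 0.085 + 0.022 + 0.018 = 0.274; P(Category=food | Store=Mall) = 0.102/0.274 = 0.372263.
Difference = -0.19323.

-0.19323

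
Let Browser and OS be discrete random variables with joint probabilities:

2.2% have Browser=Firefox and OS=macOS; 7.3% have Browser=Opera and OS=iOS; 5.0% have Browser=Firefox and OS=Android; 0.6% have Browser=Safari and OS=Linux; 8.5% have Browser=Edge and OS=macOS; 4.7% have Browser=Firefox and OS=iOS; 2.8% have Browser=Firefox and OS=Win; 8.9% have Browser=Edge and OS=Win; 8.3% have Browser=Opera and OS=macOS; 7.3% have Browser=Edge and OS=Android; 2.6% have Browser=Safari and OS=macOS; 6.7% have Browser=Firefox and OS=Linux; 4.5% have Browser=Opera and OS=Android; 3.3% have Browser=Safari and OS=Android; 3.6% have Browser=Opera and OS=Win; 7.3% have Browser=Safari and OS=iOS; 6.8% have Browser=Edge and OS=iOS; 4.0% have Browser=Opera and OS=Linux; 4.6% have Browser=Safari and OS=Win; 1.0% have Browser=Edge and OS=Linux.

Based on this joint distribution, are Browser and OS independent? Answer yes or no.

no

P(Browser=Firefox) = 0.214 and P(OS=Linux) = 0.123, so their product is 0.02632, but P(Browser=Firefox, OS=Linux) = 0.067. Since these differ, Browser and OS are not independent.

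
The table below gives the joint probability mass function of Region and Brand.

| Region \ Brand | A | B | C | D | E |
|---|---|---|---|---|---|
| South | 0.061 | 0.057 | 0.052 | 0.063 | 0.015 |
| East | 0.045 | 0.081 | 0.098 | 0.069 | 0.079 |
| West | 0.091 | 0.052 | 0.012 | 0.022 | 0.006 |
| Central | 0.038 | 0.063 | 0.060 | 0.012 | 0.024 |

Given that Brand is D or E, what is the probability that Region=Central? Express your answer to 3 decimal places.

P(Brand=D) = 0.063 + 0.069 + 0.022 + 0.012 = 0.166.
P(Brand=E) = 0.015 + 0.079 + 0.006 + 0.024 = 0.124.
P(Brand ∈ {D, E}) = 0.166 + 0.124 = 0.290; P(Region=Central, Brand ∈ {D, E}) = 0.012 + 0.024 = 0.036.
P(Region=Central | Brand ∈ {D, E}) = 0.036/0.290 = 0.124.

0.124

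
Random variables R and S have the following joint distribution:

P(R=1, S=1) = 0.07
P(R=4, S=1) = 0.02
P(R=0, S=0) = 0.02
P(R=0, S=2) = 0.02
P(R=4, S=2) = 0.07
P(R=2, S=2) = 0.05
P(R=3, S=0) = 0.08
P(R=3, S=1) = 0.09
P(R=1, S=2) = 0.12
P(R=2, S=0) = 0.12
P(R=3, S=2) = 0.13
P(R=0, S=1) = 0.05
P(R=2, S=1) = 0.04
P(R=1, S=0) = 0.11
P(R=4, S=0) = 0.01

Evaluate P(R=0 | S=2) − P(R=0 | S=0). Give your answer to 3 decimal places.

-0.008

P(S=2) = 0.02 + 0.12 + 0.05 + 0.13 + 0.07 = 0.39; P(R=0 | S=2) = 0.02/0.39 = 0.0513.
P(S=0) = 0.02 + 0.11 + 0.12 + 0.08 + 0.01 = 0.34; P(R=0 | S=0) = 0.02/0.34 = 0.0588.
Difference = -0.008.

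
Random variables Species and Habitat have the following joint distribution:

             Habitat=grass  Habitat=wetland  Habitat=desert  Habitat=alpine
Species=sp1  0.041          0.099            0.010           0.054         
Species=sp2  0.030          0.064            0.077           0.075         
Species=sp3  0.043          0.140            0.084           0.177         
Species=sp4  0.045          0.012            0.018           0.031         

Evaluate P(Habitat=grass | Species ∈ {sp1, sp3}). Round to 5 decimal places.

P(Species=sp1) = 0.041 + 0.099 + 0.010 + 0.054 = 0.204.
P(Species=sp3) = 0.043 + 0.140 + 0.084 + 0.177 = 0.444.
P(Species ∈ {sp1, sp3}) = 0.204 + 0.444 = 0.648; P(Habitat=grass, Species ∈ {sp1, sp3}) = 0.041 + 0.043 = 0.084.
P(Habitat=grass | Species ∈ {sp1, sp3}) = 0.084/0.648 = 0.12963.

0.12963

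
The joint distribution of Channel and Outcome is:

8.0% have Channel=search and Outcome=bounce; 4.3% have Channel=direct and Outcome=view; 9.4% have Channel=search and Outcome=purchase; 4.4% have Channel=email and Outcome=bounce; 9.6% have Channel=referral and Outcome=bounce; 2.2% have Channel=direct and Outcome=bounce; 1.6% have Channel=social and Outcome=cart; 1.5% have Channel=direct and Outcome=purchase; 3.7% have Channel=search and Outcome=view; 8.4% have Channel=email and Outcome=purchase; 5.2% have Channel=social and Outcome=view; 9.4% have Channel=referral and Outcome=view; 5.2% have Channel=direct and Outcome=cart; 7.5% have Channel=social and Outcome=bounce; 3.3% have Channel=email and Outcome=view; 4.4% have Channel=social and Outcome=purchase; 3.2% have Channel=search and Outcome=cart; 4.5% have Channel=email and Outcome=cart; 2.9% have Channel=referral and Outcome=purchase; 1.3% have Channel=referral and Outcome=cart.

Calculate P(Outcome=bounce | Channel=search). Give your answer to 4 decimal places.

P(Channel=search) = 0.080 + 0.037 + 0.032 + 0.094 = 0.243.
P(Outcome=bounce | Channel=search) = 0.080/0.243 = 0.3292.

0.3292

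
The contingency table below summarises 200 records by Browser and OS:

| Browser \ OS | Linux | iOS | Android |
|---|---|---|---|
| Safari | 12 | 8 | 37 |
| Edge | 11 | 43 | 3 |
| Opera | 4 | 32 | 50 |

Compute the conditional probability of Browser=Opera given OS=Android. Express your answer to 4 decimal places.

Total with OS=Android: 37 + 3 + 50 = 90.
P(Browser=Opera | OS=Android) = 50/90 = 0.5556.

0.5556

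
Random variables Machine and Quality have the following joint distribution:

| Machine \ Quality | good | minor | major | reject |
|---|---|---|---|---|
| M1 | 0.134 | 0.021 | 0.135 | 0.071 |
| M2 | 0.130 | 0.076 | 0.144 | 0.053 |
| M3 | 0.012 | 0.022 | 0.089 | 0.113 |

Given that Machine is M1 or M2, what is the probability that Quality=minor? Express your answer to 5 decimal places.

P(Machine=M1) = 0.134 + 0.021 + 0.135 + 0.071 = 0.361.
P(Machine=M2) = 0.130 + 0.076 + 0.144 + 0.053 = 0.403.
P(Machine ∈ {M1, M2}) = 0.361 + 0.403 = 0.764; P(Quality=minor, Machine ∈ {M1, M2}) = 0.021 + 0.076 = 0.097.
P(Quality=minor | Machine ∈ {M1, M2}) = 0.097/0.764 = 0.12696.

0.12696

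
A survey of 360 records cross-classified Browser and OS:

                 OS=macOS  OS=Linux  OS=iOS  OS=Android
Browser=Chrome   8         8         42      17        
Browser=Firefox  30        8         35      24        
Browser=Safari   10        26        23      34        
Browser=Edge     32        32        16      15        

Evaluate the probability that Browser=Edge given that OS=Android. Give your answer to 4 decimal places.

Total with OS=Android: 17 + 24 + 34 + 15 = 90.
P(Browser=Edge | OS=Android) = 15/90 = 0.1667.

0.1667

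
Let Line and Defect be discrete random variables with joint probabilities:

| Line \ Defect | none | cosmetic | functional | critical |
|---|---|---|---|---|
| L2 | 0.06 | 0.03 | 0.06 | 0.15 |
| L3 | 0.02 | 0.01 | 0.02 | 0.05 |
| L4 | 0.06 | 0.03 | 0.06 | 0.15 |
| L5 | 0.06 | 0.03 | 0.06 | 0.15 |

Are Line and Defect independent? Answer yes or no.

Every cell satisfies P(Line,Defect) = P(Line)·P(Defect). For instance P(Line=L5) = 0.30, P(Defect=functional) = 0.20, and 0.30×0.20 = 0.06 matches the joint entry. So Line and Defect are independent.

yes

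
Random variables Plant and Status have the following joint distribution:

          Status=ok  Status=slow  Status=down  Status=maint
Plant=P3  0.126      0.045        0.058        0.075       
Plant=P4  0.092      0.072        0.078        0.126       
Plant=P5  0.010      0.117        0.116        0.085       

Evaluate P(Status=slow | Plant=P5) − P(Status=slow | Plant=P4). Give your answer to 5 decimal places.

P(Plant=P5) = 0.010 + 0.117 + 0.116 + 0.085 = 0.328; P(Status=slow | Plant=P5) = 0.117/0.328 = 0.356707.
P(Plant=P4) = 0.092 + 0.072 + 0.078 + 0.126 = 0.368; P(Status=slow | Plant=P4) = 0.072/0.368 = 0.195652.
Difference = 0.16106.

0.16106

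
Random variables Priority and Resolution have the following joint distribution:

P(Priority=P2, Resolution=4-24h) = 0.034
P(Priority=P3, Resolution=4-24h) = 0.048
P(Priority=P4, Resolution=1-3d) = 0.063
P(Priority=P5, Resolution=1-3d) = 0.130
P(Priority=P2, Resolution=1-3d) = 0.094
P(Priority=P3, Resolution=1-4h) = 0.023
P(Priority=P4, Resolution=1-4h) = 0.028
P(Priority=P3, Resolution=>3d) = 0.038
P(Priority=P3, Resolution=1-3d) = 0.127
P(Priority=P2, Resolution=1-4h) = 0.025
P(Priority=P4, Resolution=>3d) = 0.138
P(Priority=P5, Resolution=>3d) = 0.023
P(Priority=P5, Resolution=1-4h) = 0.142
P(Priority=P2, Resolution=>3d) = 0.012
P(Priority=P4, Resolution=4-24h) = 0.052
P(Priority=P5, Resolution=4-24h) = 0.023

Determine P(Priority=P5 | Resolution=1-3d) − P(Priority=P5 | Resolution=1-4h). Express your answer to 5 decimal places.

-0.33737

P(Resolution=1-3d) = 0.094 + 0.127 + 0.063 + 0.130 = 0.414; P(Priority=P5 | Resolution=1-3d) = 0.130/0.414 = 0.314010.
P(Resolution=1-4h) = 0.025 + 0.023 + 0.028 + 0.142 = 0.218; P(Priority=P5 | Resolution=1-4h) = 0.142/0.218 = 0.651376.
Difference = -0.33737.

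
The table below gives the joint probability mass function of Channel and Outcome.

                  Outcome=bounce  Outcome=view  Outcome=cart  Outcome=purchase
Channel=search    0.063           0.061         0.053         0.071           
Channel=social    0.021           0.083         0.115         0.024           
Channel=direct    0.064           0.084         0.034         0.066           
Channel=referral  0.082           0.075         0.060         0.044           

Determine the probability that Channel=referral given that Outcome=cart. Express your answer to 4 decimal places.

0.2290

P(Outcome=cart) = 0.053 + 0.115 + 0.034 + 0.060 = 0.262.
P(Channel=referral | Outcome=cart) = 0.060/0.262 = 0.2290.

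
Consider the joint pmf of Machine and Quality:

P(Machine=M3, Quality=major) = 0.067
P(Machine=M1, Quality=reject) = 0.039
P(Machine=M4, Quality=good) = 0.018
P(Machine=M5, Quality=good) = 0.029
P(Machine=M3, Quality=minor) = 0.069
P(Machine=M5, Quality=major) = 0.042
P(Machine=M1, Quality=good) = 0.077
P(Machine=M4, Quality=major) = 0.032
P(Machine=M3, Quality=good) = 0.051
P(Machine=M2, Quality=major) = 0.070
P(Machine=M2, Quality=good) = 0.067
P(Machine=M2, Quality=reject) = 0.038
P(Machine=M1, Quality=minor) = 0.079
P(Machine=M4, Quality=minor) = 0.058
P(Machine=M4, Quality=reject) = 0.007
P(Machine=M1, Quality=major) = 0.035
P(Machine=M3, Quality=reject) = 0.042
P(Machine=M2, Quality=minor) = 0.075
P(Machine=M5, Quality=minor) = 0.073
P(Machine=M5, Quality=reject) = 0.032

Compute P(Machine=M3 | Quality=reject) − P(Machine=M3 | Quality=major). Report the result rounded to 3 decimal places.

P(Quality=reject) = 0.039 + 0.038 + 0.042 + 0.007 + 0.032 = 0.158; P(Machine=M3 | Quality=reject) = 0.042/0.158 = 0.2658.
P(Quality=major) = 0.035 + 0.070 + 0.067 + 0.032 + 0.042 = 0.246; P(Machine=M3 | Quality=major) = 0.067/0.246 = 0.2724.
Difference = -0.007.

-0.007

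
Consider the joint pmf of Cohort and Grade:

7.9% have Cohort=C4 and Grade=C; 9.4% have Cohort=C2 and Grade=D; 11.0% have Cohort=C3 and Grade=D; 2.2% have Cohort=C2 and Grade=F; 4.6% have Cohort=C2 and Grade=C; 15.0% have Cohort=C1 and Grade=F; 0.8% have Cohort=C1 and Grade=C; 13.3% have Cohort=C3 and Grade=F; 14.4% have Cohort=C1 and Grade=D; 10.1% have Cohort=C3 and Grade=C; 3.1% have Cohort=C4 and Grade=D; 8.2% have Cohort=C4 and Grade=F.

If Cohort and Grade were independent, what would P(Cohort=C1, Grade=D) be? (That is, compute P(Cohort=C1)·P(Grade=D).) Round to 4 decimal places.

0.1145

P(Cohort=C1) = 0.008 + 0.144 + 0.150 = 0.302.
P(Grade=D) = 0.144 + 0.094 + 0.110 + 0.031 = 0.379.
Product: 0.302 × 0.379 = 0.1145.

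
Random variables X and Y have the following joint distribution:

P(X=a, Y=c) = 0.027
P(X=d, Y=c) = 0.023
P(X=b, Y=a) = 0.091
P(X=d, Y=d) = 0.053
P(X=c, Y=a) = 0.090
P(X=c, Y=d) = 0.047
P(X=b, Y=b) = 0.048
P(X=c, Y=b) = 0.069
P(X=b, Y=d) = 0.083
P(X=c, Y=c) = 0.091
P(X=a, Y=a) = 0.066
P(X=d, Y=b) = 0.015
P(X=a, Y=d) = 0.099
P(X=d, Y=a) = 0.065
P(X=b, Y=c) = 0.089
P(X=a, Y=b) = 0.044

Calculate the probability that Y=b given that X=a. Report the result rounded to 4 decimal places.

0.1864

P(X=a) = 0.066 + 0.044 + 0.027 + 0.099 = 0.236.
P(Y=b | X=a) = 0.044/0.236 = 0.1864.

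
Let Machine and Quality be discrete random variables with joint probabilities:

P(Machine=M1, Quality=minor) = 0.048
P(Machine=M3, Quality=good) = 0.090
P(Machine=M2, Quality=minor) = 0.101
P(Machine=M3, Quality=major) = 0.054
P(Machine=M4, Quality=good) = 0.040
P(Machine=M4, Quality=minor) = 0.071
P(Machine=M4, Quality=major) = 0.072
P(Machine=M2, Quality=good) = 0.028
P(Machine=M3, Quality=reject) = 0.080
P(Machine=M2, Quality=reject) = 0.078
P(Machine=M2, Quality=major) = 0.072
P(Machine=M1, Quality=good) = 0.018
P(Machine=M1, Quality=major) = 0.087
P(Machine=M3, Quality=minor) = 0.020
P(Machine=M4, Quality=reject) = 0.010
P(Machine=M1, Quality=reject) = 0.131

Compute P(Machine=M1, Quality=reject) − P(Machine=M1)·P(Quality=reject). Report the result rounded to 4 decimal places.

0.0461

P(Machine=M1) = 0.018 + 0.048 + 0.087 + 0.131 = 0.284.
P(Quality=reject) = 0.131 + 0.078 + 0.080 + 0.010 = 0.299.
P(Machine=M1, Quality=reject) − P(Machine=M1)P(Quality=reject) = 0.131 − 0.284×0.299 = 0.0461.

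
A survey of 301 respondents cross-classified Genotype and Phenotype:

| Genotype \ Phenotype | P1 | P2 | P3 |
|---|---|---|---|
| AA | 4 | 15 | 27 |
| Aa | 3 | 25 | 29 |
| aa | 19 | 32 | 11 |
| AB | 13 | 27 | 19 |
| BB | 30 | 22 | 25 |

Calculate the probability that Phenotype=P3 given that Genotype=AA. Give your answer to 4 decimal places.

Total with Genotype=AA: 4 + 15 + 27 = 46.
P(Phenotype=P3 | Genotype=AA) = 27/46 = 0.5870.

0.5870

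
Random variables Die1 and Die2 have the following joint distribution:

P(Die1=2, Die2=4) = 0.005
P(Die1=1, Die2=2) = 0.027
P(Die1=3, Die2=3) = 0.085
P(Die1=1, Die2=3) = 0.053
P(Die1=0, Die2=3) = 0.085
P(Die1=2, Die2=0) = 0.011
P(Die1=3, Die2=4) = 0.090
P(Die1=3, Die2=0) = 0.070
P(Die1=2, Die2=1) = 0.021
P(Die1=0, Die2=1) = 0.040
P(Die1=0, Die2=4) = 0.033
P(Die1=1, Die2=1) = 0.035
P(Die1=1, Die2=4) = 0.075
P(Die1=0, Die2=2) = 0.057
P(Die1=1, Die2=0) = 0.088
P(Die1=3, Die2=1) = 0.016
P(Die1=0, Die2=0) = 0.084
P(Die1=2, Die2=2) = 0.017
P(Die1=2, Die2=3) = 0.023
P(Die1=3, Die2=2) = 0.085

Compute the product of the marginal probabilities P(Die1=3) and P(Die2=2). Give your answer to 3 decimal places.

0.064

P(Die1=3) = 0.070 + 0.016 + 0.085 + 0.085 + 0.090 = 0.346.
P(Die2=2) = 0.057 + 0.027 + 0.017 + 0.085 = 0.186.
Product: 0.346 × 0.186 = 0.064.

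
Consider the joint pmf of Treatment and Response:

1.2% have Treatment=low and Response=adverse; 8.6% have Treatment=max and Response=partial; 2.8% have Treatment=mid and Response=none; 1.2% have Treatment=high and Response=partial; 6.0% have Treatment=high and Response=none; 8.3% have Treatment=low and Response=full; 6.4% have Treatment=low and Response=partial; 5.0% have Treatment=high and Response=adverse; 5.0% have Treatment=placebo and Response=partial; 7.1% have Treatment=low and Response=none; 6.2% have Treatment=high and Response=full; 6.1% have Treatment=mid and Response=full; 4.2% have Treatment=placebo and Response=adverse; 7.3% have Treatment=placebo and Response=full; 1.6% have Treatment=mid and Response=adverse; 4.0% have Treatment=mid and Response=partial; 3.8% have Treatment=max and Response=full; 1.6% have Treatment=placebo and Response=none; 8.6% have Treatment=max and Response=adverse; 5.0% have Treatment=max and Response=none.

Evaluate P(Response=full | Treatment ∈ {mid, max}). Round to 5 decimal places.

P(Treatment=mid) = 0.028 + 0.040 + 0.061 + 0.016 = 0.145.
P(Treatment=max) = 0.050 + 0.086 + 0.038 + 0.086 = 0.260.
P(Treatment ∈ {mid, max}) = 0.145 + 0.260 = 0.405; P(Response=full, Treatment ∈ {mid, max}) = 0.061 + 0.038 = 0.099.
P(Response=full | Treatment ∈ {mid, max}) = 0.099/0.405 = 0.24444.

0.24444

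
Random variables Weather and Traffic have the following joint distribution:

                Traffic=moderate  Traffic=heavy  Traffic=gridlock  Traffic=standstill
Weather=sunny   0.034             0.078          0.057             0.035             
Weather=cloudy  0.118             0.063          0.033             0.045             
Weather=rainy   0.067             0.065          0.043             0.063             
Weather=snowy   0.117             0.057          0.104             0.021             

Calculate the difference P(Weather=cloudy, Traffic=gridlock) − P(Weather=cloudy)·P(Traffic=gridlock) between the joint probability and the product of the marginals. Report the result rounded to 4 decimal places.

P(Weather=cloudy) = 0.118 + 0.063 + 0.033 + 0.045 = 0.259.
P(Traffic=gridlock) = 0.057 + 0.033 + 0.043 + 0.104 = 0.237.
P(Weather=cloudy, Traffic=gridlock) − P(Weather=cloudy)P(Traffic=gridlock) = 0.033 − 0.259×0.237 = -0.0284.

-0.0284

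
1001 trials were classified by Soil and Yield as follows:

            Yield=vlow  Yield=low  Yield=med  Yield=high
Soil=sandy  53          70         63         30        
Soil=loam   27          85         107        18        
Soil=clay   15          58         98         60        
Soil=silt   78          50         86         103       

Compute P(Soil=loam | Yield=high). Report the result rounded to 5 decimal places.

Total with Yield=high: 30 + 18 + 60 + 103 = 211.
P(Soil=loam | Yield=high) = 18/211 = 0.08531.

0.08531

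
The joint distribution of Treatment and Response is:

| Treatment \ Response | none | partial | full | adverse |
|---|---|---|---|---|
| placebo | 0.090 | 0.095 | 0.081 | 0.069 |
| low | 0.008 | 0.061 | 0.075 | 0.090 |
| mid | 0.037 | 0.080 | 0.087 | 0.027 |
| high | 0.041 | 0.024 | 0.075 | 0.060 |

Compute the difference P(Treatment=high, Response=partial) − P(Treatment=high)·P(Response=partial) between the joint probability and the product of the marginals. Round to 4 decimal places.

-0.0280

P(Treatment=high) = 0.041 + 0.024 + 0.075 + 0.060 = 0.200.
P(Response=partial) = 0.095 + 0.061 + 0.080 + 0.024 = 0.260.
P(Treatment=high, Response=partial) − P(Treatment=high)P(Response=partial) = 0.024 − 0.200×0.260 = -0.0280.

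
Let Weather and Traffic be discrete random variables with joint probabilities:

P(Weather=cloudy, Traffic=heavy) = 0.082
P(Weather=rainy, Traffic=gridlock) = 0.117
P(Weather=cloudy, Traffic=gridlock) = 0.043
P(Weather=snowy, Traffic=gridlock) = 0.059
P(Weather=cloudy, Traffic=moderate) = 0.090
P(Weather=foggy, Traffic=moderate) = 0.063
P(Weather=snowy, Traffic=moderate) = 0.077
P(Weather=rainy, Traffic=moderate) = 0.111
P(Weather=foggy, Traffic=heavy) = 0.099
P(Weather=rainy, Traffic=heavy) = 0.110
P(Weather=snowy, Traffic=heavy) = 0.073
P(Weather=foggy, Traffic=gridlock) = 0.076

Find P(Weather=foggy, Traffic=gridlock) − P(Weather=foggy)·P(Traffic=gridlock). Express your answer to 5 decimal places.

0.00579

P(Weather=foggy) = 0.063 + 0.099 + 0.076 = 0.238.
P(Traffic=gridlock) = 0.043 + 0.117 + 0.059 + 0.076 = 0.295.
P(Weather=foggy, Traffic=gridlock) − P(Weather=foggy)P(Traffic=gridlock) = 0.076 − 0.238×0.295 = 0.00579.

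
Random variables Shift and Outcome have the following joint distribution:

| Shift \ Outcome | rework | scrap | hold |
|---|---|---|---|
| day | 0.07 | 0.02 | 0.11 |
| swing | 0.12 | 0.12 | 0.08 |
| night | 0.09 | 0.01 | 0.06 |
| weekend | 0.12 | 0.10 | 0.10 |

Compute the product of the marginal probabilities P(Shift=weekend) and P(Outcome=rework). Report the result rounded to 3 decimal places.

P(Shift=weekend) = 0.12 + 0.10 + 0.10 = 0.32.
P(Outcome=rework) = 0.07 + 0.12 + 0.09 + 0.12 = 0.40.
Product: 0.32 × 0.40 = 0.128.

0.128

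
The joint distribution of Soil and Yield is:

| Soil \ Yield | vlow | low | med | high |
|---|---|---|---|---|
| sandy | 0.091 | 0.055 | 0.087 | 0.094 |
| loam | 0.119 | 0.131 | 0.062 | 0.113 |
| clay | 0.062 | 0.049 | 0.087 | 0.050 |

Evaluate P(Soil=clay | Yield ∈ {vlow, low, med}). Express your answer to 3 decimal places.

0.266

P(Yield=vlow) = 0.091 + 0.119 + 0.062 = 0.272.
P(Yield=low) = 0.055 + 0.131 + 0.049 = 0.235.
P(Yield=med) = 0.087 + 0.062 + 0.087 = 0.236.
P(Yield ∈ {vlow, low, med}) = 0.272 + 0.235 + 0.236 = 0.743; P(Soil=clay, Yield ∈ {vlow, low, med}) = 0.062 + 0.049 + 0.087 = 0.198.
P(Soil=clay | Yield ∈ {vlow, low, med}) = 0.198/0.743 = 0.266.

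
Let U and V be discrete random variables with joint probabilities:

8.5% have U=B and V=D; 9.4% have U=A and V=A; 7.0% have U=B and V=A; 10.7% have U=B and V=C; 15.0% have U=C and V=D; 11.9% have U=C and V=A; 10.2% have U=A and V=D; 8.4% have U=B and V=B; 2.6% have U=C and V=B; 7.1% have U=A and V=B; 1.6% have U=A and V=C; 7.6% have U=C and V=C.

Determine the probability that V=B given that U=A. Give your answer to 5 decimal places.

P(U=A) = 0.094 + 0.071 + 0.016 + 0.102 = 0.283.
P(V=B | U=A) = 0.071/0.283 = 0.25088.

0.25088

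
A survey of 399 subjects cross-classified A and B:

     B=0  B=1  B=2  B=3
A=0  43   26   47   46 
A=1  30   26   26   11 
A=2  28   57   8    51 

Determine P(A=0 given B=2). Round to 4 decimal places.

Total with B=2: 47 + 26 + 8 = 81.
P(A=0 | B=2) = 47/81 = 0.5802.

0.5802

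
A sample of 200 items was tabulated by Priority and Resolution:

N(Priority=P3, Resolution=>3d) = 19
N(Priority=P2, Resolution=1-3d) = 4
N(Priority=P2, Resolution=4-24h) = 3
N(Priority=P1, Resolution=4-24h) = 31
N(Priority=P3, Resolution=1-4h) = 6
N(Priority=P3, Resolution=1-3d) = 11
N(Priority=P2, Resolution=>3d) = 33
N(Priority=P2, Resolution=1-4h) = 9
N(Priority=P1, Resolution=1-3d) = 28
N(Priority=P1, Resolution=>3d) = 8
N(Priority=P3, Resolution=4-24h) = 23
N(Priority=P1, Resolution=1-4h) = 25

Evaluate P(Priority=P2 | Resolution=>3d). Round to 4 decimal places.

0.5500

Total with Resolution=>3d: 8 + 33 + 19 = 60.
P(Priority=P2 | Resolution=>3d) = 33/60 = 0.5500.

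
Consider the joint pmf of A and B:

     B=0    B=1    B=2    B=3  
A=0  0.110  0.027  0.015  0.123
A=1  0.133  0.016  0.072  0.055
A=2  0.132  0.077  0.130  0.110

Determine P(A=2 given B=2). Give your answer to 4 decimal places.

P(B=2) = 0.015 + 0.072 + 0.130 = 0.217.
P(A=2 | B=2) = 0.130/0.217 = 0.5991.

0.5991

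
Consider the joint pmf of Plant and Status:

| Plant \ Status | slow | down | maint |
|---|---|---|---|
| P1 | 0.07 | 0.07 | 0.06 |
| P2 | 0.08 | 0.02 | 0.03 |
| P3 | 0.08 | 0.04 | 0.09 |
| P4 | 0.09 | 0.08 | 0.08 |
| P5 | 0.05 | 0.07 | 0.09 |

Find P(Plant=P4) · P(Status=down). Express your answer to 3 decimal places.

0.070

P(Plant=P4) = 0.09 + 0.08 + 0.08 = 0.25.
P(Status=down) = 0.07 + 0.02 + 0.04 + 0.08 + 0.07 = 0.28.
Product: 0.25 × 0.28 = 0.070.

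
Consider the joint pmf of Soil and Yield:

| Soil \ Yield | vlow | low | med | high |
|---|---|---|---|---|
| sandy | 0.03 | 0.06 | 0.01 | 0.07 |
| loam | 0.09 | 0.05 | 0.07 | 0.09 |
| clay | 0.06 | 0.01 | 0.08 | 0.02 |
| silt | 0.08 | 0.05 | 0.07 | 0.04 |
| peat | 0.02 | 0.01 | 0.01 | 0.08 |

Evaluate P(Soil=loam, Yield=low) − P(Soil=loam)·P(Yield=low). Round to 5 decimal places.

-0.00400

P(Soil=loam) = 0.09 + 0.05 + 0.07 + 0.09 = 0.30.
P(Yield=low) = 0.06 + 0.05 + 0.01 + 0.05 + 0.01 = 0.18.
P(Soil=loam, Yield=low) − P(Soil=loam)P(Yield=low) = 0.05 − 0.30×0.18 = -0.00400.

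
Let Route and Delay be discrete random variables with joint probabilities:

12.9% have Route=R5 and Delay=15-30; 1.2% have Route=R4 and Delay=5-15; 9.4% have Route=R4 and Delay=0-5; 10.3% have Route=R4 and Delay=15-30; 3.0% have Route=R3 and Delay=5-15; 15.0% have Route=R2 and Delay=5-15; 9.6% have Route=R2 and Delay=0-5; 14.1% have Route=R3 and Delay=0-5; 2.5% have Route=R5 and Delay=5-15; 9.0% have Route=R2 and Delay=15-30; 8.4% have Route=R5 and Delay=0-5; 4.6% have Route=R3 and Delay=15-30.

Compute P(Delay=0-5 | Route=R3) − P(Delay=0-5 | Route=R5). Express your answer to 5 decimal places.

0.29683

P(Route=R3) = 0.141 + 0.030 + 0.046 = 0.217; P(Delay=0-5 | Route=R3) = 0.141/0.217 = 0.649770.
P(Route=R5) = 0.084 + 0.025 + 0.129 = 0.238; P(Delay=0-5 | Route=R5) = 0.084/0.238 = 0.352941.
Difference = 0.29683.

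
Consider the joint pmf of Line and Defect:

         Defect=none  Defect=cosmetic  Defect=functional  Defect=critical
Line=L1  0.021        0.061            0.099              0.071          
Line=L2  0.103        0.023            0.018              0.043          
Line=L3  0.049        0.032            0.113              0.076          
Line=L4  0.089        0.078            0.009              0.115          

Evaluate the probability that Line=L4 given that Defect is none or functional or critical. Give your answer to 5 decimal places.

P(Defect=none) = 0.021 + 0.103 + 0.049 + 0.089 = 0.262.
P(Defect=functional) = 0.099 + 0.018 + 0.113 + 0.009 = 0.239.
P(Defect=critical) = 0.071 + 0.043 + 0.076 + 0.115 = 0.305.
P(Defect ∈ {none, functional, critical}) = 0.262 + 0.239 + 0.305 = 0.806; P(Line=L4, Defect ∈ {none, functional, critical}) = 0.089 + 0.009 + 0.115 = 0.213.
P(Line=L4 | Defect ∈ {none, functional, critical}) = 0.213/0.806 = 0.26427.

0.26427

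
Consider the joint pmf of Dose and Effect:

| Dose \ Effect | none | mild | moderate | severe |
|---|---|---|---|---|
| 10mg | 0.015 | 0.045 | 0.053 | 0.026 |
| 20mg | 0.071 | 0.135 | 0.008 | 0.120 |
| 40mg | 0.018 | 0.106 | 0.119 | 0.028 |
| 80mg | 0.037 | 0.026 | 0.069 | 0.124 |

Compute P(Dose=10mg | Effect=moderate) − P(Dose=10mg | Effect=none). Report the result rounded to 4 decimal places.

0.1065

P(Effect=moderate) = 0.053 + 0.008 + 0.119 + 0.069 = 0.249; P(Dose=10mg | Effect=moderate) = 0.053/0.249 = 0.21285.
P(Effect=none) = 0.015 + 0.071 + 0.018 + 0.037 = 0.141; P(Dose=10mg | Effect=none) = 0.015/0.141 = 0.10638.
Difference = 0.1065.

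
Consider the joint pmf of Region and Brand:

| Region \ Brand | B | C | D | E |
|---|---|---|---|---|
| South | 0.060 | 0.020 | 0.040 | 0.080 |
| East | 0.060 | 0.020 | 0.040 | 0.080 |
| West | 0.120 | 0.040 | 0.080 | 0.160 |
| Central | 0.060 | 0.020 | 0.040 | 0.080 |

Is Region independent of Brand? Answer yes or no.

Every cell satisfies P(Region,Brand) = P(Region)·P(Brand). For instance P(Region=Central) = 0.200, P(Brand=B) = 0.300, and 0.200×0.300 = 0.060 matches the joint entry. So Region and Brand are independent.

yes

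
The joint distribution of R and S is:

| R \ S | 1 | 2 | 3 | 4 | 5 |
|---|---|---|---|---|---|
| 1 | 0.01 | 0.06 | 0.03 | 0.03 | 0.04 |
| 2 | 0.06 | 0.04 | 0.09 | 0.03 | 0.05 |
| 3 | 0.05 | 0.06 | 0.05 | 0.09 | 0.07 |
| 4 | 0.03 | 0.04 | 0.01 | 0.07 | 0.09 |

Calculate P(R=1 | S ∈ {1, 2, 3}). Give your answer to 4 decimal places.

0.1887

P(S=1) = 0.01 + 0.06 + 0.05 + 0.03 = 0.15.
P(S=2) = 0.06 + 0.04 + 0.06 + 0.04 = 0.20.
P(S=3) = 0.03 + 0.09 + 0.05 + 0.01 = 0.18.
P(S ∈ {1, 2, 3}) = 0.15 + 0.20 + 0.18 = 0.53; P(R=1, S ∈ {1, 2, 3}) = 0.01 + 0.06 + 0.03 = 0.10.
P(R=1 | S ∈ {1, 2, 3}) = 0.10/0.53 = 0.1887.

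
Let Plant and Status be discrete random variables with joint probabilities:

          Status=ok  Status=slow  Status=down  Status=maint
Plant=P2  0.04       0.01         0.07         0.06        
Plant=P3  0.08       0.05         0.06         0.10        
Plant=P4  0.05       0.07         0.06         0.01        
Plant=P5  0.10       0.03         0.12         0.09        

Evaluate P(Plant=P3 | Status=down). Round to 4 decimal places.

0.1935

P(Status=down) = 0.07 + 0.06 + 0.06 + 0.12 = 0.31.
P(Plant=P3 | Status=down) = 0.06/0.31 = 0.1935.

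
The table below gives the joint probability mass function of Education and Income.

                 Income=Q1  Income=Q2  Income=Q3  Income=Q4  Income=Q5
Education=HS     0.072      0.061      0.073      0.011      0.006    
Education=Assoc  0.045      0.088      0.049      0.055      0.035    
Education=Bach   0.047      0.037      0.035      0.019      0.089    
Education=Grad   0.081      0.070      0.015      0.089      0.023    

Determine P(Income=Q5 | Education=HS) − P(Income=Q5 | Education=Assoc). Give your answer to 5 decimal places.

-0.10177

P(Education=HS) = 0.072 + 0.061 + 0.073 + 0.011 + 0.006 = 0.223; P(Income=Q5 | Education=HS) = 0.006/0.223 = 0.026906.
P(Education=Assoc) = 0.045 + 0.088 + 0.049 + 0.055 + 0.035 = 0.272; P(Income=Q5 | Education=Assoc) = 0.035/0.272 = 0.128676.
Difference = -0.10177.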